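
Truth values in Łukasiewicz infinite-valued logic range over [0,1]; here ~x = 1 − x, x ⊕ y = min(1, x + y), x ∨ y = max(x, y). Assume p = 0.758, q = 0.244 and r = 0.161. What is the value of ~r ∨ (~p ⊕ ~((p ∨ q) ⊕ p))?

~r = 1 − 0.161 = 0.839
~p = 1 − 0.758 = 0.242
p ∨ q = max(0.758, 0.244) = 0.758
(p ∨ q) ⊕ p = min(1, 0.758 + 0.758) = min(1, 1.516) = 1.000
~((p ∨ q) ⊕ p) = 1 − 1.000 = 0.000
~p ⊕ ~((p ∨ q) ⊕ p) = min(1, 0.242 + 0.000) = min(1, 0.242) = 0.242
~r ∨ (~p ⊕ ~((p ∨ q) ⊕ p)) = max(0.839, 0.242) = 0.839

0.839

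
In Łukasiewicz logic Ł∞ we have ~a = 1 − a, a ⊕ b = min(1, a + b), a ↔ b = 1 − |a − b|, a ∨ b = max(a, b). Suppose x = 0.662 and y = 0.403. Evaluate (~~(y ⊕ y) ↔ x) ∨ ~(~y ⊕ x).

0.856

y ⊕ y = min(1, 0.403 + 0.403) = min(1, 0.806) = 0.806
~(y ⊕ y) = 1 − 0.806 = 0.194
~~(y ⊕ y) = 1 − 0.194 = 0.806
~~(y ⊕ y) ↔ x = 1 − |0.806 − 0.662| = 1 − 0.144 = 0.856
~y = 1 − 0.403 = 0.597
~y ⊕ x = min(1, 0.597 + 0.662) = min(1, 1.259) = 1.000
~(~y ⊕ x) = 1 − 1.000 = 0.000
(~~(y ⊕ y) ↔ x) ∨ ~(~y ⊕ x) = max(0.856, 0.000) = 0.856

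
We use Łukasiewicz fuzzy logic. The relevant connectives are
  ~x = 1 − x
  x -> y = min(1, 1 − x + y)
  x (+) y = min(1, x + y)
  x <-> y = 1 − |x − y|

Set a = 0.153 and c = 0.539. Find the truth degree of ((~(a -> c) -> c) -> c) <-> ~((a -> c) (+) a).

a -> c = min(1, 1 − 0.153 + 0.539) = min(1, 1.386) = 1.000
~(a -> c) = 1 − 1.000 = 0.000
~(a -> c) -> c = min(1, 1 − 0.000 + 0.539) = min(1, 1.539) = 1.000
(~(a -> c) -> c) -> c = min(1, 1 − 1.000 + 0.539) = min(1, 0.539) = 0.539
(a -> c) (+) a = min(1, 1.000 + 0.153) = min(1, 1.153) = 1.000
~((a -> c) (+) a) = 1 − 1.000 = 0.000
((~(a -> c) -> c) -> c) <-> ~((a -> c) (+) a) = 1 − |0.539 − 0.000| = 1 − 0.539 = 0.461

0.461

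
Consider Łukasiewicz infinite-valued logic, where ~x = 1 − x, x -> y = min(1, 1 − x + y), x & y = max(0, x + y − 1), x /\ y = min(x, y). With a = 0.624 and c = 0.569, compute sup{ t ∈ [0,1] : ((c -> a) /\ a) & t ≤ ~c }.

0.807

c -> a = min(1, 1 − 0.569 + 0.624) = min(1, 1.055) = 1.000
(c -> a) /\ a = min(1.000, 0.624) = 0.624
So the left factor is (c -> a) /\ a = 0.624.
~c = 1 − 0.569 = 0.431
So the right-hand bound is ~c = 0.431.
The residuum of the Łukasiewicz t-norm gives the supremum: min(1, 1 − 0.624 + 0.431).
1 − 0.624 + 0.431 = 0.807, so t = min(1, 0.807) = 0.807.
Check: 0.624 & 0.807 = max(0, 0.431) = 0.431 ≤ 0.431.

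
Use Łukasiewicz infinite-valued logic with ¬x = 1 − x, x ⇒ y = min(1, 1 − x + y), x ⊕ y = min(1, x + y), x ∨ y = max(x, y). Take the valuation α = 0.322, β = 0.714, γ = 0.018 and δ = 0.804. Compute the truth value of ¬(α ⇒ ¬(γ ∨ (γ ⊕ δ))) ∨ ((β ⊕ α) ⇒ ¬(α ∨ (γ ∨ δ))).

0.196

γ ⊕ δ = min(1, 0.018 + 0.804) = min(1, 0.822) = 0.822
γ ∨ (γ ⊕ δ) = max(0.018, 0.822) = 0.822
¬(γ ∨ (γ ⊕ δ)) = 1 − 0.822 = 0.178
α ⇒ ¬(γ ∨ (γ ⊕ δ)) = min(1, 1 − 0.322 + 0.178) = min(1, 0.856) = 0.856
¬(α ⇒ ¬(γ ∨ (γ ⊕ δ))) = 1 − 0.856 = 0.144
β ⊕ α = min(1, 0.714 + 0.322) = min(1, 1.036) = 1.000
γ ∨ δ = max(0.018, 0.804) = 0.804
α ∨ (γ ∨ δ) = max(0.322, 0.804) = 0.804
¬(α ∨ (γ ∨ δ)) = 1 − 0.804 = 0.196
(β ⊕ α) ⇒ ¬(α ∨ (γ ∨ δ)) = min(1, 1 − 1.000 + 0.196) = min(1, 0.196) = 0.196
¬(α ⇒ ¬(γ ∨ (γ ⊕ δ))) ∨ ((β ⊕ α) ⇒ ¬(α ∨ (γ ∨ δ))) = max(0.144, 0.196) = 0.196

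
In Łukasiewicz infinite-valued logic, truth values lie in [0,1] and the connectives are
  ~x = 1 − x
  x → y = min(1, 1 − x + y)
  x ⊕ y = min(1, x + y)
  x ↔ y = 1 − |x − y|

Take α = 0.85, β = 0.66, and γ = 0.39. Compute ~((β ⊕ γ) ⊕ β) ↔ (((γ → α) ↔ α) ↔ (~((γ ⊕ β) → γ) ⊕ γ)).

0.15

β ⊕ γ = min(1, 0.66 + 0.39) = min(1, 1.05) = 1.00
(β ⊕ γ) ⊕ β = min(1, 1.00 + 0.66) = min(1, 1.66) = 1.00
~((β ⊕ γ) ⊕ β) = 1 − 1.00 = 0.00
γ → α = min(1, 1 − 0.39 + 0.85) = min(1, 1.46) = 1.00
(γ → α) ↔ α = 1 − |1.00 − 0.85| = 1 − 0.15 = 0.85
γ ⊕ β = min(1, 0.39 + 0.66) = min(1, 1.05) = 1.00
(γ ⊕ β) → γ = min(1, 1 − 1.00 + 0.39) = min(1, 0.39) = 0.39
~((γ ⊕ β) → γ) = 1 − 0.39 = 0.61
~((γ ⊕ β) → γ) ⊕ γ = min(1, 0.61 + 0.39) = min(1, 1.00) = 1.00
((γ → α) ↔ α) ↔ (~((γ ⊕ β) → γ) ⊕ γ) = 1 − |0.85 − 1.00| = 1 − 0.15 = 0.85
~((β ⊕ γ) ⊕ β) ↔ (((γ → α) ↔ α) ↔ (~((γ ⊕ β) → γ) ⊕ γ)) = 1 − |0.00 − 0.85| = 1 − 0.85 = 0.15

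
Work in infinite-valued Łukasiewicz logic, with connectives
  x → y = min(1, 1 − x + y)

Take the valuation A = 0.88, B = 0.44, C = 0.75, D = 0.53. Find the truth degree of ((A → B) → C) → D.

A → B = min(1, 1 − 0.88 + 0.44) = min(1, 0.56) = 0.56
(A → B) → C = min(1, 1 − 0.56 + 0.75) = min(1, 1.19) = 1.00
((A → B) → C) → D = min(1, 1 − 1.00 + 0.53) = min(1, 0.53) = 0.53

0.53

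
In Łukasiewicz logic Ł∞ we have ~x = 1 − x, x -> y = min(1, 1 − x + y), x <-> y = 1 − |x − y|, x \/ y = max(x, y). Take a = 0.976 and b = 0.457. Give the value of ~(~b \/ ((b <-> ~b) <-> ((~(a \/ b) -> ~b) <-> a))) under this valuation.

0.062

~b = 1 − 0.457 = 0.543
b <-> ~b = 1 − |0.457 − 0.543| = 1 − 0.086 = 0.914
a \/ b = max(0.976, 0.457) = 0.976
~(a \/ b) = 1 − 0.976 = 0.024
~(a \/ b) -> ~b = min(1, 1 − 0.024 + 0.543) = min(1, 1.519) = 1.000
(~(a \/ b) -> ~b) <-> a = 1 − |1.000 − 0.976| = 1 − 0.024 = 0.976
(b <-> ~b) <-> ((~(a \/ b) -> ~b) <-> a) = 1 − |0.914 − 0.976| = 1 − 0.062 = 0.938
~b \/ ((b <-> ~b) <-> ((~(a \/ b) -> ~b) <-> a)) = max(0.543, 0.938) = 0.938
~(~b \/ ((b <-> ~b) <-> ((~(a \/ b) -> ~b) <-> a))) = 1 − 0.938 = 0.062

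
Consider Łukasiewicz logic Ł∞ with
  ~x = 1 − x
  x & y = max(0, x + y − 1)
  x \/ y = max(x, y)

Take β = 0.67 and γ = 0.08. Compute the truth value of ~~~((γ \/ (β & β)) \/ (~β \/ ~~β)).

β & β = max(0, 0.67 + 0.67 − 1) = max(0, 0.34) = 0.34
γ \/ (β & β) = max(0.08, 0.34) = 0.34
~β = 1 − 0.67 = 0.33
~~β = 1 − 0.33 = 0.67
~β \/ ~~β = max(0.33, 0.67) = 0.67
(γ \/ (β & β)) \/ (~β \/ ~~β) = max(0.34, 0.67) = 0.67
~((γ \/ (β & β)) \/ (~β \/ ~~β)) = 1 − 0.67 = 0.33
~~((γ \/ (β & β)) \/ (~β \/ ~~β)) = 1 − 0.33 = 0.67
~~~((γ \/ (β & β)) \/ (~β \/ ~~β)) = 1 − 0.67 = 0.33

0.33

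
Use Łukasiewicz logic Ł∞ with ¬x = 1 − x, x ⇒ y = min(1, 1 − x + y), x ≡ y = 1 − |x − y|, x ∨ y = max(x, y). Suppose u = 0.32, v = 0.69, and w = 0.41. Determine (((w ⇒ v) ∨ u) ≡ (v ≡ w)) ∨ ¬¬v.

w ⇒ v = min(1, 1 − 0.41 + 0.69) = min(1, 1.28) = 1.00
(w ⇒ v) ∨ u = max(1.00, 0.32) = 1.00
v ≡ w = 1 − |0.69 − 0.41| = 1 − 0.28 = 0.72
((w ⇒ v) ∨ u) ≡ (v ≡ w) = 1 − |1.00 − 0.72| = 1 − 0.28 = 0.72
¬v = 1 − 0.69 = 0.31
¬¬v = 1 − 0.31 = 0.69
(((w ⇒ v) ∨ u) ≡ (v ≡ w)) ∨ ¬¬v = max(0.72, 0.69) = 0.72

0.72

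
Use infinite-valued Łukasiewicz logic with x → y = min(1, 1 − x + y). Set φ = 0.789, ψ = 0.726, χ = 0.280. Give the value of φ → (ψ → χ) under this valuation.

ψ → χ = min(1, 1 − 0.726 + 0.280) = min(1, 0.554) = 0.554
φ → (ψ → χ) = min(1, 1 − 0.789 + 0.554) = min(1, 0.765) = 0.765

0.765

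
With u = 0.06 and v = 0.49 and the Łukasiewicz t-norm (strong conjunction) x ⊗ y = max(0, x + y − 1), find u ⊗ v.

u ⊗ v = max(0, 0.06 + 0.49 − 1) = max(0, -0.45) = 0.00
For comparison, the Gödel (minimum) t-norm min(x, y) would give 0.06.

0.00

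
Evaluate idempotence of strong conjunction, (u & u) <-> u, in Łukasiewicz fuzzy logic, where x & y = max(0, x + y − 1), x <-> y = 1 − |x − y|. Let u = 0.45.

0.55

u & u = max(0, 0.45 + 0.45 − 1) = max(0, -0.10) = 0.00
(u & u) <-> u = 1 − |0.00 − 0.45| = 1 − 0.45 = 0.55
(The value 0.55 < 1 shows this instance is not satisfied; fails in Ł∞ since a ⊗ a = max(0, 2a−1) ≠ a in general.)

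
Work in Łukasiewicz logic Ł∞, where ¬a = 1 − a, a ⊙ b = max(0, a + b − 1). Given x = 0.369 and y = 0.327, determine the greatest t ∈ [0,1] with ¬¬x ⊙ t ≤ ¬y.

1.000

¬x = 1 − 0.369 = 0.631
¬¬x = 1 − 0.631 = 0.369
So the left factor is ¬¬x = 0.369.
¬y = 1 − 0.327 = 0.673
So the right-hand bound is ¬y = 0.673.
The residuum of the Łukasiewicz t-norm gives the supremum: min(1, 1 − 0.369 + 0.673).
1 − 0.369 + 0.673 = 1.304, so t = min(1, 1.304) = 1.000.
Check: 0.369 ⊙ 1.000 = max(0, 0.369) = 0.369 ≤ 0.673.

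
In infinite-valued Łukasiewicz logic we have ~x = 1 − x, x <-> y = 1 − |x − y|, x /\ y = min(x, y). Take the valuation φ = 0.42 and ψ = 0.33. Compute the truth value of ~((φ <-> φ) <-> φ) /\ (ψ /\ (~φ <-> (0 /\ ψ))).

0.33

φ <-> φ = 1 − |0.42 − 0.42| = 1 − 0.00 = 1.00
(φ <-> φ) <-> φ = 1 − |1.00 − 0.42| = 1 − 0.58 = 0.42
~((φ <-> φ) <-> φ) = 1 − 0.42 = 0.58
~φ = 1 − 0.42 = 0.58
0 /\ ψ = min(0.00, 0.33) = 0.00
~φ <-> (0 /\ ψ) = 1 − |0.58 − 0.00| = 1 − 0.58 = 0.42
ψ /\ (~φ <-> (0 /\ ψ)) = min(0.33, 0.42) = 0.33
~((φ <-> φ) <-> φ) /\ (ψ /\ (~φ <-> (0 /\ ψ))) = min(0.58, 0.33) = 0.33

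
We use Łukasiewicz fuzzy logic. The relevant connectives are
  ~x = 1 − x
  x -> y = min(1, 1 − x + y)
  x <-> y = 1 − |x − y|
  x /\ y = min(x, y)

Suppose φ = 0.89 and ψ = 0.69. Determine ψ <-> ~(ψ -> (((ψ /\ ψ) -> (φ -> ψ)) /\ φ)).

0.31

ψ /\ ψ = min(0.69, 0.69) = 0.69
φ -> ψ = min(1, 1 − 0.89 + 0.69) = min(1, 0.80) = 0.80
(ψ /\ ψ) -> (φ -> ψ) = min(1, 1 − 0.69 + 0.80) = min(1, 1.11) = 1.00
((ψ /\ ψ) -> (φ -> ψ)) /\ φ = min(1.00, 0.89) = 0.89
ψ -> (((ψ /\ ψ) -> (φ -> ψ)) /\ φ) = min(1, 1 − 0.69 + 0.89) = min(1, 1.20) = 1.00
~(ψ -> (((ψ /\ ψ) -> (φ -> ψ)) /\ φ)) = 1 − 1.00 = 0.00
ψ <-> ~(ψ -> (((ψ /\ ψ) -> (φ -> ψ)) /\ φ)) = 1 − |0.69 − 0.00| = 1 − 0.69 = 0.31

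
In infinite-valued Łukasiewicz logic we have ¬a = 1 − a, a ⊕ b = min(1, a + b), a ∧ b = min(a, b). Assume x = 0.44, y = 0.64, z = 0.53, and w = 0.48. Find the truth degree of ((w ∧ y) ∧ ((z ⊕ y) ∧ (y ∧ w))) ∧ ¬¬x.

w ∧ y = min(0.48, 0.64) = 0.48
z ⊕ y = min(1, 0.53 + 0.64) = min(1, 1.17) = 1.00
y ∧ w = min(0.64, 0.48) = 0.48
(z ⊕ y) ∧ (y ∧ w) = min(1.00, 0.48) = 0.48
(w ∧ y) ∧ ((z ⊕ y) ∧ (y ∧ w)) = min(0.48, 0.48) = 0.48
¬x = 1 − 0.44 = 0.56
¬¬x = 1 − 0.56 = 0.44
((w ∧ y) ∧ ((z ⊕ y) ∧ (y ∧ w))) ∧ ¬¬x = min(0.48, 0.44) = 0.44

0.44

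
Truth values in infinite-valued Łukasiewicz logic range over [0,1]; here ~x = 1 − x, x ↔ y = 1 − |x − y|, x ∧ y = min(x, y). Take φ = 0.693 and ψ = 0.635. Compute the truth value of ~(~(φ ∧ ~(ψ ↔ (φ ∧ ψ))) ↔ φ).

0.307

φ ∧ ψ = min(0.693, 0.635) = 0.635
ψ ↔ (φ ∧ ψ) = 1 − |0.635 − 0.635| = 1 − 0.000 = 1.000
~(ψ ↔ (φ ∧ ψ)) = 1 − 1.000 = 0.000
φ ∧ ~(ψ ↔ (φ ∧ ψ)) = min(0.693, 0.000) = 0.000
~(φ ∧ ~(ψ ↔ (φ ∧ ψ))) = 1 − 0.000 = 1.000
~(φ ∧ ~(ψ ↔ (φ ∧ ψ))) ↔ φ = 1 − |1.000 − 0.693| = 1 − 0.307 = 0.693
~(~(φ ∧ ~(ψ ↔ (φ ∧ ψ))) ↔ φ) = 1 − 0.693 = 0.307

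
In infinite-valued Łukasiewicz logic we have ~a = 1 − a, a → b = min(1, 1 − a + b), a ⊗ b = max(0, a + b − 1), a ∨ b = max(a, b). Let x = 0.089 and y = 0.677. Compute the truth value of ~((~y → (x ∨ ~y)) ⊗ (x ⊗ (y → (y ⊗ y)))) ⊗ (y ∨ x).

0.677

~y = 1 − 0.677 = 0.323
x ∨ ~y = max(0.089, 0.323) = 0.323
~y → (x ∨ ~y) = min(1, 1 − 0.323 + 0.323) = min(1, 1.000) = 1.000
y ⊗ y = max(0, 0.677 + 0.677 − 1) = max(0, 0.354) = 0.354
y → (y ⊗ y) = min(1, 1 − 0.677 + 0.354) = min(1, 0.677) = 0.677
x ⊗ (y → (y ⊗ y)) = max(0, 0.089 + 0.677 − 1) = max(0, -0.234) = 0.000
(~y → (x ∨ ~y)) ⊗ (x ⊗ (y → (y ⊗ y))) = max(0, 1.000 + 0.000 − 1) = max(0, 0.000) = 0.000
~((~y → (x ∨ ~y)) ⊗ (x ⊗ (y → (y ⊗ y)))) = 1 − 0.000 = 1.000
y ∨ x = max(0.677, 0.089) = 0.677
~((~y → (x ∨ ~y)) ⊗ (x ⊗ (y → (y ⊗ y)))) ⊗ (y ∨ x) = max(0, 1.000 + 0.677 − 1) = max(0, 0.677) = 0.677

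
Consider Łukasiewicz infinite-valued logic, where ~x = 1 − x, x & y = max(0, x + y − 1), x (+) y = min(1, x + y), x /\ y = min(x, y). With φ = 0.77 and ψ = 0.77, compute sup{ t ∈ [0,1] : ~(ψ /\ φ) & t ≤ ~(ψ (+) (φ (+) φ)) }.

0.77

ψ /\ φ = min(0.77, 0.77) = 0.77
~(ψ /\ φ) = 1 − 0.77 = 0.23
So the left factor is ~(ψ /\ φ) = 0.23.
φ (+) φ = min(1, 0.77 + 0.77) = min(1, 1.54) = 1.00
ψ (+) (φ (+) φ) = min(1, 0.77 + 1.00) = min(1, 1.77) = 1.00
~(ψ (+) (φ (+) φ)) = 1 − 1.00 = 0.00
So the right-hand bound is ~(ψ (+) (φ (+) φ)) = 0.00.
The residuum of the Łukasiewicz t-norm gives the supremum: min(1, 1 − 0.23 + 0.00).
1 − 0.23 + 0.00 = 0.77, so t = min(1, 0.77) = 0.77.
Check: 0.23 & 0.77 = max(0, 0.00) = 0.00 ≤ 0.00.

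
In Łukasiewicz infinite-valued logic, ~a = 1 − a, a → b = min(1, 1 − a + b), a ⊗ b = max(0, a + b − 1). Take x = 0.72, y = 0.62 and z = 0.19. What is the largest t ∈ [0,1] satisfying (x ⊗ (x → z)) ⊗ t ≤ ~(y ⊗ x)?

x → z = min(1, 1 − 0.72 + 0.19) = min(1, 0.47) = 0.47
x ⊗ (x → z) = max(0, 0.72 + 0.47 − 1) = max(0, 0.19) = 0.19
So the left factor is x ⊗ (x → z) = 0.19.
y ⊗ x = max(0, 0.62 + 0.72 − 1) = max(0, 0.34) = 0.34
~(y ⊗ x) = 1 − 0.34 = 0.66
So the right-hand bound is ~(y ⊗ x) = 0.66.
The residuum of the Łukasiewicz t-norm gives the supremum: min(1, 1 − 0.19 + 0.66).
1 − 0.19 + 0.66 = 1.47, so t = min(1, 1.47) = 1.00.
Check: 0.19 ⊗ 1.00 = max(0, 0.19) = 0.19 ≤ 0.66.

1.00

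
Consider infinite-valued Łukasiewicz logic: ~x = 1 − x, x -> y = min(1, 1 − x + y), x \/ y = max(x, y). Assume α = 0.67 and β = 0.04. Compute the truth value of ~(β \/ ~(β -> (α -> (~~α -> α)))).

0.96

~α = 1 − 0.67 = 0.33
~~α = 1 − 0.33 = 0.67
~~α -> α = min(1, 1 − 0.67 + 0.67) = min(1, 1.00) = 1.00
α -> (~~α -> α) = min(1, 1 − 0.67 + 1.00) = min(1, 1.33) = 1.00
β -> (α -> (~~α -> α)) = min(1, 1 − 0.04 + 1.00) = min(1, 1.96) = 1.00
~(β -> (α -> (~~α -> α))) = 1 − 1.00 = 0.00
β \/ ~(β -> (α -> (~~α -> α))) = max(0.04, 0.00) = 0.04
~(β \/ ~(β -> (α -> (~~α -> α)))) = 1 − 0.04 = 0.96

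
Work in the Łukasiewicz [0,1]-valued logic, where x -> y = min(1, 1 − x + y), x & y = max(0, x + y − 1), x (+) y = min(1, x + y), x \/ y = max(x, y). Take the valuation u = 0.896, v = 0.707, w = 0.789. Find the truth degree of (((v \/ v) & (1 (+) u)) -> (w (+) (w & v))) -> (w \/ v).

v \/ v = max(0.707, 0.707) = 0.707
1 (+) u = min(1, 1.000 + 0.896) = min(1, 1.896) = 1.000
(v \/ v) & (1 (+) u) = max(0, 0.707 + 1.000 − 1) = max(0, 0.707) = 0.707
w & v = max(0, 0.789 + 0.707 − 1) = max(0, 0.496) = 0.496
w (+) (w & v) = min(1, 0.789 + 0.496) = min(1, 1.285) = 1.000
((v \/ v) & (1 (+) u)) -> (w (+) (w & v)) = min(1, 1 − 0.707 + 1.000) = min(1, 1.293) = 1.000
w \/ v = max(0.789, 0.707) = 0.789
(((v \/ v) & (1 (+) u)) -> (w (+) (w & v))) -> (w \/ v) = min(1, 1 − 1.000 + 0.789) = min(1, 0.789) = 0.789

0.789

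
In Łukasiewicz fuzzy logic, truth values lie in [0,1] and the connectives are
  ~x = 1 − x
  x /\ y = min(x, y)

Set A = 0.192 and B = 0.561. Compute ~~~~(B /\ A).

B /\ A = min(0.561, 0.192) = 0.192
~(B /\ A) = 1 − 0.192 = 0.808
~~(B /\ A) = 1 − 0.808 = 0.192
~~~(B /\ A) = 1 − 0.192 = 0.808
~~~~(B /\ A) = 1 − 0.808 = 0.192

0.192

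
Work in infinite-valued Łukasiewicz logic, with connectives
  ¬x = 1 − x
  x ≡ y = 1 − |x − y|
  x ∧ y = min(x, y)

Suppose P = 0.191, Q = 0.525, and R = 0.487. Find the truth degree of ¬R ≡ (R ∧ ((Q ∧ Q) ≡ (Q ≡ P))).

0.974

¬R = 1 − 0.487 = 0.513
Q ∧ Q = min(0.525, 0.525) = 0.525
Q ≡ P = 1 − |0.525 − 0.191| = 1 − 0.334 = 0.666
(Q ∧ Q) ≡ (Q ≡ P) = 1 − |0.525 − 0.666| = 1 − 0.141 = 0.859
R ∧ ((Q ∧ Q) ≡ (Q ≡ P)) = min(0.487, 0.859) = 0.487
¬R ≡ (R ∧ ((Q ∧ Q) ≡ (Q ≡ P))) = 1 − |0.513 − 0.487| = 1 − 0.026 = 0.974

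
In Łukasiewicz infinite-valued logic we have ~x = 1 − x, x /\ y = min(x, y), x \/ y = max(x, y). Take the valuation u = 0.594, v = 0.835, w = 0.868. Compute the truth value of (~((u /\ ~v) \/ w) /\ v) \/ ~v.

~v = 1 − 0.835 = 0.165
u /\ ~v = min(0.594, 0.165) = 0.165
(u /\ ~v) \/ w = max(0.165, 0.868) = 0.868
~((u /\ ~v) \/ w) = 1 − 0.868 = 0.132
~((u /\ ~v) \/ w) /\ v = min(0.132, 0.835) = 0.132
(~((u /\ ~v) \/ w) /\ v) \/ ~v = max(0.132, 0.165) = 0.165

0.165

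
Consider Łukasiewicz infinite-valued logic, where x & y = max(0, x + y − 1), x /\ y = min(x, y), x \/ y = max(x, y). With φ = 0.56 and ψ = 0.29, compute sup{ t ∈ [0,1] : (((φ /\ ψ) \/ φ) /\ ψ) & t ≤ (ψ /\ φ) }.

φ /\ ψ = min(0.56, 0.29) = 0.29
(φ /\ ψ) \/ φ = max(0.29, 0.56) = 0.56
((φ /\ ψ) \/ φ) /\ ψ = min(0.56, 0.29) = 0.29
So the left factor is ((φ /\ ψ) \/ φ) /\ ψ = 0.29.
ψ /\ φ = min(0.29, 0.56) = 0.29
So the right-hand bound is ψ /\ φ = 0.29.
The residuum of the Łukasiewicz t-norm gives the supremum: min(1, 1 − 0.29 + 0.29).
1 − 0.29 + 0.29 = 1.00, so t = min(1, 1.00) = 1.00.
Check: 0.29 & 1.00 = max(0, 0.29) = 0.29 ≤ 0.29.

1.00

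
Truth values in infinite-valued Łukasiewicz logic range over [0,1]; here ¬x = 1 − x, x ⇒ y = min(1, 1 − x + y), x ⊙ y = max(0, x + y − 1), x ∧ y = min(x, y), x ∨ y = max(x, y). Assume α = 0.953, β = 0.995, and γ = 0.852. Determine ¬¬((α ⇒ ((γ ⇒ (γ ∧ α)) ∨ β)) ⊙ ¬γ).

γ ∧ α = min(0.852, 0.953) = 0.852
γ ⇒ (γ ∧ α) = min(1, 1 − 0.852 + 0.852) = min(1, 1.000) = 1.000
(γ ⇒ (γ ∧ α)) ∨ β = max(1.000, 0.995) = 1.000
α ⇒ ((γ ⇒ (γ ∧ α)) ∨ β) = min(1, 1 − 0.953 + 1.000) = min(1, 1.047) = 1.000
¬γ = 1 − 0.852 = 0.148
(α ⇒ ((γ ⇒ (γ ∧ α)) ∨ β)) ⊙ ¬γ = max(0, 1.000 + 0.148 − 1) = max(0, 0.148) = 0.148
¬((α ⇒ ((γ ⇒ (γ ∧ α)) ∨ β)) ⊙ ¬γ) = 1 − 0.148 = 0.852
¬¬((α ⇒ ((γ ⇒ (γ ∧ α)) ∨ β)) ⊙ ¬γ) = 1 − 0.852 = 0.148

0.148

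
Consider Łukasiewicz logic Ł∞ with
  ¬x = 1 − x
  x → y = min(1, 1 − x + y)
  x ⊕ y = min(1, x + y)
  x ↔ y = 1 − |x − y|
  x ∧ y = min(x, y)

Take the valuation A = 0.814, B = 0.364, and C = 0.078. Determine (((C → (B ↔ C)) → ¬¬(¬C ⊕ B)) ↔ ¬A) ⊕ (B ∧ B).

B ↔ C = 1 − |0.364 − 0.078| = 1 − 0.286 = 0.714
C → (B ↔ C) = min(1, 1 − 0.078 + 0.714) = min(1, 1.636) = 1.000
¬C = 1 − 0.078 = 0.922
¬C ⊕ B = min(1, 0.922 + 0.364) = min(1, 1.286) = 1.000
¬(¬C ⊕ B) = 1 − 1.000 = 0.000
¬¬(¬C ⊕ B) = 1 − 0.000 = 1.000
(C → (B ↔ C)) → ¬¬(¬C ⊕ B) = min(1, 1 − 1.000 + 1.000) = min(1, 1.000) = 1.000
¬A = 1 − 0.814 = 0.186
((C → (B ↔ C)) → ¬¬(¬C ⊕ B)) ↔ ¬A = 1 − |1.000 − 0.186| = 1 − 0.814 = 0.186
B ∧ B = min(0.364, 0.364) = 0.364
(((C → (B ↔ C)) → ¬¬(¬C ⊕ B)) ↔ ¬A) ⊕ (B ∧ B) = min(1, 0.186 + 0.364) = min(1, 0.550) = 0.550

0.550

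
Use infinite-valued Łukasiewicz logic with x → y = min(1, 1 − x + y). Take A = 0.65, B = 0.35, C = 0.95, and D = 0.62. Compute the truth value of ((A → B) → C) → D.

A → B = min(1, 1 − 0.65 + 0.35) = min(1, 0.70) = 0.70
(A → B) → C = min(1, 1 − 0.70 + 0.95) = min(1, 1.25) = 1.00
((A → B) → C) → D = min(1, 1 − 1.00 + 0.62) = min(1, 0.62) = 0.62

0.62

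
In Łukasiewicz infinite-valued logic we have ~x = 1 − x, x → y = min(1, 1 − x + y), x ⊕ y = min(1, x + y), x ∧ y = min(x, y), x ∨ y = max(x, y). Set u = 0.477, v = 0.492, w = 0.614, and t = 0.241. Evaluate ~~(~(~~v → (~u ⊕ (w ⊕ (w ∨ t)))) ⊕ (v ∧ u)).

~v = 1 − 0.492 = 0.508
~~v = 1 − 0.508 = 0.492
~u = 1 − 0.477 = 0.523
w ∨ t = max(0.614, 0.241) = 0.614
w ⊕ (w ∨ t) = min(1, 0.614 + 0.614) = min(1, 1.228) = 1.000
~u ⊕ (w ⊕ (w ∨ t)) = min(1, 0.523 + 1.000) = min(1, 1.523) = 1.000
~~v → (~u ⊕ (w ⊕ (w ∨ t))) = min(1, 1 − 0.492 + 1.000) = min(1, 1.508) = 1.000
~(~~v → (~u ⊕ (w ⊕ (w ∨ t)))) = 1 − 1.000 = 0.000
v ∧ u = min(0.492, 0.477) = 0.477
~(~~v → (~u ⊕ (w ⊕ (w ∨ t)))) ⊕ (v ∧ u) = min(1, 0.000 + 0.477) = min(1, 0.477) = 0.477
~(~(~~v → (~u ⊕ (w ⊕ (w ∨ t)))) ⊕ (v ∧ u)) = 1 − 0.477 = 0.523
~~(~(~~v → (~u ⊕ (w ⊕ (w ∨ t)))) ⊕ (v ∧ u)) = 1 − 0.523 = 0.477

0.477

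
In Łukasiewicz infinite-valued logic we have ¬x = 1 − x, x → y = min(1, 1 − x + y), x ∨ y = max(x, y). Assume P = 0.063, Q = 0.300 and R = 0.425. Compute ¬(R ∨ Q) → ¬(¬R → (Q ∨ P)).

0.700

R ∨ Q = max(0.425, 0.300) = 0.425
¬(R ∨ Q) = 1 − 0.425 = 0.575
¬R = 1 − 0.425 = 0.575
Q ∨ P = max(0.300, 0.063) = 0.300
¬R → (Q ∨ P) = min(1, 1 − 0.575 + 0.300) = min(1, 0.725) = 0.725
¬(¬R → (Q ∨ P)) = 1 − 0.725 = 0.275
¬(R ∨ Q) → ¬(¬R → (Q ∨ P)) = min(1, 1 − 0.575 + 0.275) = min(1, 0.700) = 0.700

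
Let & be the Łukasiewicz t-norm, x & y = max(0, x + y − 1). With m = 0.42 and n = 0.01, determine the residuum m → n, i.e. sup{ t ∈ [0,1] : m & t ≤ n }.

The residuum of the Łukasiewicz t-norm gives the supremum: min(1, 1 − 0.42 + 0.01).
1 − 0.42 + 0.01 = 0.59, so t = min(1, 0.59) = 0.59.
Check: 0.42 & 0.59 = max(0, 0.01) = 0.01 ≤ 0.01.

0.59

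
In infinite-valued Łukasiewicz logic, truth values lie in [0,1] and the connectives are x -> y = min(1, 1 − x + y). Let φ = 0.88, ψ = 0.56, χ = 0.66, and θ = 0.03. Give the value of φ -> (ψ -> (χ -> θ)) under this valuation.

0.93

χ -> θ = min(1, 1 − 0.66 + 0.03) = min(1, 0.37) = 0.37
ψ -> (χ -> θ) = min(1, 1 − 0.56 + 0.37) = min(1, 0.81) = 0.81
φ -> (ψ -> (χ -> θ)) = min(1, 1 − 0.88 + 0.81) = min(1, 0.93) = 0.93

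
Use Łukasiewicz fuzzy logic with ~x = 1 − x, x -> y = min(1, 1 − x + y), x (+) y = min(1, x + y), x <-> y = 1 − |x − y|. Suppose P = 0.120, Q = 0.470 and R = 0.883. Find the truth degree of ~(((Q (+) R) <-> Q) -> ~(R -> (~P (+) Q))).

0.470

Q (+) R = min(1, 0.470 + 0.883) = min(1, 1.353) = 1.000
(Q (+) R) <-> Q = 1 − |1.000 − 0.470| = 1 − 0.530 = 0.470
~P = 1 − 0.120 = 0.880
~P (+) Q = min(1, 0.880 + 0.470) = min(1, 1.350) = 1.000
R -> (~P (+) Q) = min(1, 1 − 0.883 + 1.000) = min(1, 1.117) = 1.000
~(R -> (~P (+) Q)) = 1 − 1.000 = 0.000
((Q (+) R) <-> Q) -> ~(R -> (~P (+) Q)) = min(1, 1 − 0.470 + 0.000) = min(1, 0.530) = 0.530
~(((Q (+) R) <-> Q) -> ~(R -> (~P (+) Q))) = 1 − 0.530 = 0.470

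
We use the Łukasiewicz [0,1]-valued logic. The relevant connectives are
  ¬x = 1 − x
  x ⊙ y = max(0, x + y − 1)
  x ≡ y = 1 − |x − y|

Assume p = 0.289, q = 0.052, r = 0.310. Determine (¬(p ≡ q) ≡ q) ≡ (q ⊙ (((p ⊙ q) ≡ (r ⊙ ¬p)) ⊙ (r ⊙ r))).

0.185

p ≡ q = 1 − |0.289 − 0.052| = 1 − 0.237 = 0.763
¬(p ≡ q) = 1 − 0.763 = 0.237
¬(p ≡ q) ≡ q = 1 − |0.237 − 0.052| = 1 − 0.185 = 0.815
p ⊙ q = max(0, 0.289 + 0.052 − 1) = max(0, -0.659) = 0.000
¬p = 1 − 0.289 = 0.711
r ⊙ ¬p = max(0, 0.310 + 0.711 − 1) = max(0, 0.021) = 0.021
(p ⊙ q) ≡ (r ⊙ ¬p) = 1 − |0.000 − 0.021| = 1 − 0.021 = 0.979
r ⊙ r = max(0, 0.310 + 0.310 − 1) = max(0, -0.380) = 0.000
((p ⊙ q) ≡ (r ⊙ ¬p)) ⊙ (r ⊙ r) = max(0, 0.979 + 0.000 − 1) = max(0, -0.021) = 0.000
q ⊙ (((p ⊙ q) ≡ (r ⊙ ¬p)) ⊙ (r ⊙ r)) = max(0, 0.052 + 0.000 − 1) = max(0, -0.948) = 0.000
(¬(p ≡ q) ≡ q) ≡ (q ⊙ (((p ⊙ q) ≡ (r ⊙ ¬p)) ⊙ (r ⊙ r))) = 1 − |0.815 − 0.000| = 1 − 0.815 = 0.185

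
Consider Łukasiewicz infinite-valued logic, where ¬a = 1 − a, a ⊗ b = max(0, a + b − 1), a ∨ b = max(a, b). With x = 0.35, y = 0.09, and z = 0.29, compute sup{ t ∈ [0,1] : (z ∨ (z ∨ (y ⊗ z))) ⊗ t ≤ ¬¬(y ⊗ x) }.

0.71

y ⊗ z = max(0, 0.09 + 0.29 − 1) = max(0, -0.62) = 0.00
z ∨ (y ⊗ z) = max(0.29, 0.00) = 0.29
z ∨ (z ∨ (y ⊗ z)) = max(0.29, 0.29) = 0.29
So the left factor is z ∨ (z ∨ (y ⊗ z)) = 0.29.
y ⊗ x = max(0, 0.09 + 0.35 − 1) = max(0, -0.56) = 0.00
¬(y ⊗ x) = 1 − 0.00 = 1.00
¬¬(y ⊗ x) = 1 − 1.00 = 0.00
So the right-hand bound is ¬¬(y ⊗ x) = 0.00.
The residuum of the Łukasiewicz t-norm gives the supremum: min(1, 1 − 0.29 + 0.00).
1 − 0.29 + 0.00 = 0.71, so t = min(1, 0.71) = 0.71.
Check: 0.29 ⊗ 0.71 = max(0, 0.00) = 0.00 ≤ 0.00.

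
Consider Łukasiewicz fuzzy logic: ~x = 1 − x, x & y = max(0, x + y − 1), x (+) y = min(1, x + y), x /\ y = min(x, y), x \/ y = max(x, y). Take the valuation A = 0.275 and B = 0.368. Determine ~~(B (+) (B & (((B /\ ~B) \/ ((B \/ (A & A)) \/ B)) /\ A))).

~B = 1 − 0.368 = 0.632
B /\ ~B = min(0.368, 0.632) = 0.368
A & A = max(0, 0.275 + 0.275 − 1) = max(0, -0.450) = 0.000
B \/ (A & A) = max(0.368, 0.000) = 0.368
(B \/ (A & A)) \/ B = max(0.368, 0.368) = 0.368
(B /\ ~B) \/ ((B \/ (A & A)) \/ B) = max(0.368, 0.368) = 0.368
((B /\ ~B) \/ ((B \/ (A & A)) \/ B)) /\ A = min(0.368, 0.275) = 0.275
B & (((B /\ ~B) \/ ((B \/ (A & A)) \/ B)) /\ A) = max(0, 0.368 + 0.275 − 1) = max(0, -0.357) = 0.000
B (+) (B & (((B /\ ~B) \/ ((B \/ (A & A)) \/ B)) /\ A)) = min(1, 0.368 + 0.000) = min(1, 0.368) = 0.368
~(B (+) (B & (((B /\ ~B) \/ ((B \/ (A & A)) \/ B)) /\ A))) = 1 − 0.368 = 0.632
~~(B (+) (B & (((B /\ ~B) \/ ((B \/ (A & A)) \/ B)) /\ A))) = 1 − 0.632 = 0.368

0.368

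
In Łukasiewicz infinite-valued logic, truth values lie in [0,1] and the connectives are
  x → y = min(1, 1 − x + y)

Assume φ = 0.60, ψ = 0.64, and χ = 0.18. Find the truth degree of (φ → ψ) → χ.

φ → ψ = min(1, 1 − 0.60 + 0.64) = min(1, 1.04) = 1.00
(φ → ψ) → χ = min(1, 1 − 1.00 + 0.18) = min(1, 0.18) = 0.18

0.18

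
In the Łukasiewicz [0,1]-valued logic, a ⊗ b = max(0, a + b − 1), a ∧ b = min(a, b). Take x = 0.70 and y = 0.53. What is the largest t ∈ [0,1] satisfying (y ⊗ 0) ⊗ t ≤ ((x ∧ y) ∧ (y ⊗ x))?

y ⊗ 0 = max(0, 0.53 + 0.00 − 1) = max(0, -0.47) = 0.00
So the left factor is y ⊗ 0 = 0.00.
x ∧ y = min(0.70, 0.53) = 0.53
y ⊗ x = max(0, 0.53 + 0.70 − 1) = max(0, 0.23) = 0.23
(x ∧ y) ∧ (y ⊗ x) = min(0.53, 0.23) = 0.23
So the right-hand bound is (x ∧ y) ∧ (y ⊗ x) = 0.23.
The residuum of the Łukasiewicz t-norm gives the supremum: min(1, 1 − 0.00 + 0.23).
1 − 0.00 + 0.23 = 1.23, so t = min(1, 1.23) = 1.00.
Check: 0.00 ⊗ 1.00 = max(0, 0.00) = 0.00 ≤ 0.23.

1.00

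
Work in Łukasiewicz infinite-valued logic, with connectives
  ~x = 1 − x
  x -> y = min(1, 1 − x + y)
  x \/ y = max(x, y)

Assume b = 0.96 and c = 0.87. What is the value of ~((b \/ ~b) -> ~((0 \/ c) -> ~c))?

~b = 1 − 0.96 = 0.04
b \/ ~b = max(0.96, 0.04) = 0.96
0 \/ c = max(0.00, 0.87) = 0.87
~c = 1 − 0.87 = 0.13
(0 \/ c) -> ~c = min(1, 1 − 0.87 + 0.13) = min(1, 0.26) = 0.26
~((0 \/ c) -> ~c) = 1 − 0.26 = 0.74
(b \/ ~b) -> ~((0 \/ c) -> ~c) = min(1, 1 − 0.96 + 0.74) = min(1, 0.78) = 0.78
~((b \/ ~b) -> ~((0 \/ c) -> ~c)) = 1 − 0.78 = 0.22

0.22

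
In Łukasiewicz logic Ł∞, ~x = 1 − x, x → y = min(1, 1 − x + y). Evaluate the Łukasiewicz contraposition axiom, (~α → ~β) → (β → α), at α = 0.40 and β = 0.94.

~α = 1 − 0.40 = 0.60
~β = 1 − 0.94 = 0.06
~α → ~β = min(1, 1 − 0.60 + 0.06) = min(1, 0.46) = 0.46
β → α = min(1, 1 − 0.94 + 0.40) = min(1, 0.46) = 0.46
(~α → ~β) → (β → α) = min(1, 1 − 0.46 + 0.46) = min(1, 1.00) = 1.00
(As expected: an axiom of Ł∞, always 1.)

1.00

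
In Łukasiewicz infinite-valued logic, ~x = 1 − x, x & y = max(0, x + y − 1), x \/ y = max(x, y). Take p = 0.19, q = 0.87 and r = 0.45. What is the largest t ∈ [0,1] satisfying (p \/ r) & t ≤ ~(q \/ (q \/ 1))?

p \/ r = max(0.19, 0.45) = 0.45
So the left factor is p \/ r = 0.45.
q \/ 1 = max(0.87, 1.00) = 1.00
q \/ (q \/ 1) = max(0.87, 1.00) = 1.00
~(q \/ (q \/ 1)) = 1 − 1.00 = 0.00
So the right-hand bound is ~(q \/ (q \/ 1)) = 0.00.
The residuum of the Łukasiewicz t-norm gives the supremum: min(1, 1 − 0.45 + 0.00).
1 − 0.45 + 0.00 = 0.55, so t = min(1, 0.55) = 0.55.
Check: 0.45 & 0.55 = max(0, 0.00) = 0.00 ≤ 0.00.

0.55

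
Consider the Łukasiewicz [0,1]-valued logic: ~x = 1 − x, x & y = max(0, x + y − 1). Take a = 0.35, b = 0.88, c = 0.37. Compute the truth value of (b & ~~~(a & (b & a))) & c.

b & a = max(0, 0.88 + 0.35 − 1) = max(0, 0.23) = 0.23
a & (b & a) = max(0, 0.35 + 0.23 − 1) = max(0, -0.42) = 0.00
~(a & (b & a)) = 1 − 0.00 = 1.00
~~(a & (b & a)) = 1 − 1.00 = 0.00
~~~(a & (b & a)) = 1 − 0.00 = 1.00
b & ~~~(a & (b & a)) = max(0, 0.88 + 1.00 − 1) = max(0, 0.88) = 0.88
(b & ~~~(a & (b & a))) & c = max(0, 0.88 + 0.37 − 1) = max(0, 0.25) = 0.25

0.25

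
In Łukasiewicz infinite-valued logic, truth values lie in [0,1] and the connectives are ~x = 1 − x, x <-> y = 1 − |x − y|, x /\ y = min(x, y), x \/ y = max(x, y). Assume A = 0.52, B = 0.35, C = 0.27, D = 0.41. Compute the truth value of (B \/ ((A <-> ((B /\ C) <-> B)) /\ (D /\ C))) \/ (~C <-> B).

0.62

B /\ C = min(0.35, 0.27) = 0.27
(B /\ C) <-> B = 1 − |0.27 − 0.35| = 1 − 0.08 = 0.92
A <-> ((B /\ C) <-> B) = 1 − |0.52 − 0.92| = 1 − 0.40 = 0.60
D /\ C = min(0.41, 0.27) = 0.27
(A <-> ((B /\ C) <-> B)) /\ (D /\ C) = min(0.60, 0.27) = 0.27
B \/ ((A <-> ((B /\ C) <-> B)) /\ (D /\ C)) = max(0.35, 0.27) = 0.35
~C = 1 − 0.27 = 0.73
~C <-> B = 1 − |0.73 − 0.35| = 1 − 0.38 = 0.62
(B \/ ((A <-> ((B /\ C) <-> B)) /\ (D /\ C))) \/ (~C <-> B) = max(0.35, 0.62) = 0.62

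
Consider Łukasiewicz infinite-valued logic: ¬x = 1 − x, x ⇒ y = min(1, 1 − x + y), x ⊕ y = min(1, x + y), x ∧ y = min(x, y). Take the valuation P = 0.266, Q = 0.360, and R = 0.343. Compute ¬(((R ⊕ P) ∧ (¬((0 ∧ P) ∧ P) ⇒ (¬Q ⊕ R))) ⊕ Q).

R ⊕ P = min(1, 0.343 + 0.266) = min(1, 0.609) = 0.609
0 ∧ P = min(0.000, 0.266) = 0.000
(0 ∧ P) ∧ P = min(0.000, 0.266) = 0.000
¬((0 ∧ P) ∧ P) = 1 − 0.000 = 1.000
¬Q = 1 − 0.360 = 0.640
¬Q ⊕ R = min(1, 0.640 + 0.343) = min(1, 0.983) = 0.983
¬((0 ∧ P) ∧ P) ⇒ (¬Q ⊕ R) = min(1, 1 − 1.000 + 0.983) = min(1, 0.983) = 0.983
(R ⊕ P) ∧ (¬((0 ∧ P) ∧ P) ⇒ (¬Q ⊕ R)) = min(0.609, 0.983) = 0.609
((R ⊕ P) ∧ (¬((0 ∧ P) ∧ P) ⇒ (¬Q ⊕ R))) ⊕ Q = min(1, 0.609 + 0.360) = min(1, 0.969) = 0.969
¬(((R ⊕ P) ∧ (¬((0 ∧ P) ∧ P) ⇒ (¬Q ⊕ R))) ⊕ Q) = 1 − 0.969 = 0.031

0.031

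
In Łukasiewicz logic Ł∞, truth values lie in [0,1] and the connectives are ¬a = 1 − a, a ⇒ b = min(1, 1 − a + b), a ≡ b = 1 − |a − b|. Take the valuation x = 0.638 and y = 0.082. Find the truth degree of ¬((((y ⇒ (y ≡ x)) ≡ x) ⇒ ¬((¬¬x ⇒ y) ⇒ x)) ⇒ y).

y ≡ x = 1 − |0.082 − 0.638| = 1 − 0.556 = 0.444
y ⇒ (y ≡ x) = min(1, 1 − 0.082 + 0.444) = min(1, 1.362) = 1.000
(y ⇒ (y ≡ x)) ≡ x = 1 − |1.000 − 0.638| = 1 − 0.362 = 0.638
¬x = 1 − 0.638 = 0.362
¬¬x = 1 − 0.362 = 0.638
¬¬x ⇒ y = min(1, 1 − 0.638 + 0.082) = min(1, 0.444) = 0.444
(¬¬x ⇒ y) ⇒ x = min(1, 1 − 0.444 + 0.638) = min(1, 1.194) = 1.000
¬((¬¬x ⇒ y) ⇒ x) = 1 − 1.000 = 0.000
((y ⇒ (y ≡ x)) ≡ x) ⇒ ¬((¬¬x ⇒ y) ⇒ x) = min(1, 1 − 0.638 + 0.000) = min(1, 0.362) = 0.362
(((y ⇒ (y ≡ x)) ≡ x) ⇒ ¬((¬¬x ⇒ y) ⇒ x)) ⇒ y = min(1, 1 − 0.362 + 0.082) = min(1, 0.720) = 0.720
¬((((y ⇒ (y ≡ x)) ≡ x) ⇒ ¬((¬¬x ⇒ y) ⇒ x)) ⇒ y) = 1 − 0.720 = 0.280

0.280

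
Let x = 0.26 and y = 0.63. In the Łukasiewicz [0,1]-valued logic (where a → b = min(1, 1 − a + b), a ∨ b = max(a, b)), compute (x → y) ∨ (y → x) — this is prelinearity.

x → y = min(1, 1 − 0.26 + 0.63) = min(1, 1.37) = 1.00
y → x = min(1, 1 − 0.63 + 0.26) = min(1, 0.63) = 0.63
(x → y) ∨ (y → x) = max(1.00, 0.63) = 1.00
(As expected: a Ł∞-tautology — holds in every MV-chain.)

1.00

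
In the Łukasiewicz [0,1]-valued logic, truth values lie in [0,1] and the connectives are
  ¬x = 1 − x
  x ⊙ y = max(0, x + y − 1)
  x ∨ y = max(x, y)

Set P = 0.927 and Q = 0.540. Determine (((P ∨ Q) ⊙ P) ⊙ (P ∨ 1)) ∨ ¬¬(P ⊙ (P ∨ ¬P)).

0.854

P ∨ Q = max(0.927, 0.540) = 0.927
(P ∨ Q) ⊙ P = max(0, 0.927 + 0.927 − 1) = max(0, 0.854) = 0.854
P ∨ 1 = max(0.927, 1.000) = 1.000
((P ∨ Q) ⊙ P) ⊙ (P ∨ 1) = max(0, 0.854 + 1.000 − 1) = max(0, 0.854) = 0.854
¬P = 1 − 0.927 = 0.073
P ∨ ¬P = max(0.927, 0.073) = 0.927
P ⊙ (P ∨ ¬P) = max(0, 0.927 + 0.927 − 1) = max(0, 0.854) = 0.854
¬(P ⊙ (P ∨ ¬P)) = 1 − 0.854 = 0.146
¬¬(P ⊙ (P ∨ ¬P)) = 1 − 0.146 = 0.854
(((P ∨ Q) ⊙ P) ⊙ (P ∨ 1)) ∨ ¬¬(P ⊙ (P ∨ ¬P)) = max(0.854, 0.854) = 0.854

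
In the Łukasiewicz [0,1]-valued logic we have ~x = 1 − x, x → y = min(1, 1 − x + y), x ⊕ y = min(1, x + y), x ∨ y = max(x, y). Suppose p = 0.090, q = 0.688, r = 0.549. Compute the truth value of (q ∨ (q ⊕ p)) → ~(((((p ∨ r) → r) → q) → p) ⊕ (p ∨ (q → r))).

0.222

q ⊕ p = min(1, 0.688 + 0.090) = min(1, 0.778) = 0.778
q ∨ (q ⊕ p) = max(0.688, 0.778) = 0.778
p ∨ r = max(0.090, 0.549) = 0.549
(p ∨ r) → r = min(1, 1 − 0.549 + 0.549) = min(1, 1.000) = 1.000
((p ∨ r) → r) → q = min(1, 1 − 1.000 + 0.688) = min(1, 0.688) = 0.688
(((p ∨ r) → r) → q) → p = min(1, 1 − 0.688 + 0.090) = min(1, 0.402) = 0.402
q → r = min(1, 1 − 0.688 + 0.549) = min(1, 0.861) = 0.861
p ∨ (q → r) = max(0.090, 0.861) = 0.861
((((p ∨ r) → r) → q) → p) ⊕ (p ∨ (q → r)) = min(1, 0.402 + 0.861) = min(1, 1.263) = 1.000
~(((((p ∨ r) → r) → q) → p) ⊕ (p ∨ (q → r))) = 1 − 1.000 = 0.000
(q ∨ (q ⊕ p)) → ~(((((p ∨ r) → r) → q) → p) ⊕ (p ∨ (q → r))) = min(1, 1 − 0.778 + 0.000) = min(1, 0.222) = 0.222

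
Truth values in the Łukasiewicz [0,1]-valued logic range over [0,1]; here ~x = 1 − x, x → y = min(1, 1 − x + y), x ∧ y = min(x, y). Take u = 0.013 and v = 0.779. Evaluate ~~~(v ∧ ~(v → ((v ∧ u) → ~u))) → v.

v ∧ u = min(0.779, 0.013) = 0.013
~u = 1 − 0.013 = 0.987
(v ∧ u) → ~u = min(1, 1 − 0.013 + 0.987) = min(1, 1.974) = 1.000
v → ((v ∧ u) → ~u) = min(1, 1 − 0.779 + 1.000) = min(1, 1.221) = 1.000
~(v → ((v ∧ u) → ~u)) = 1 − 1.000 = 0.000
v ∧ ~(v → ((v ∧ u) → ~u)) = min(0.779, 0.000) = 0.000
~(v ∧ ~(v → ((v ∧ u) → ~u))) = 1 − 0.000 = 1.000
~~(v ∧ ~(v → ((v ∧ u) → ~u))) = 1 − 1.000 = 0.000
~~~(v ∧ ~(v → ((v ∧ u) → ~u))) = 1 − 0.000 = 1.000
~~~(v ∧ ~(v → ((v ∧ u) → ~u))) → v = min(1, 1 − 1.000 + 0.779) = min(1, 0.779) = 0.779

0.779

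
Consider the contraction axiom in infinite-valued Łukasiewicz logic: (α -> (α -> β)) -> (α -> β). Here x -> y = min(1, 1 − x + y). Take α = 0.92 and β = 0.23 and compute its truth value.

α -> β = min(1, 1 − 0.92 + 0.23) = min(1, 0.31) = 0.31
α -> (α -> β) = min(1, 1 − 0.92 + 0.31) = min(1, 0.39) = 0.39
(α -> (α -> β)) -> (α -> β) = min(1, 1 − 0.39 + 0.31) = min(1, 0.92) = 0.92
(The value 0.92 < 1 shows this instance is not satisfied; fails in Ł∞ (the t-norm is not idempotent).)

0.92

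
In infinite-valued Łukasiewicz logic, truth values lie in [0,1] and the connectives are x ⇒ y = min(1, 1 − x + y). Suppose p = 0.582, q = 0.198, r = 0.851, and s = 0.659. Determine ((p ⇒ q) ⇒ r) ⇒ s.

p ⇒ q = min(1, 1 − 0.582 + 0.198) = min(1, 0.616) = 0.616
(p ⇒ q) ⇒ r = min(1, 1 − 0.616 + 0.851) = min(1, 1.235) = 1.000
((p ⇒ q) ⇒ r) ⇒ s = min(1, 1 − 1.000 + 0.659) = min(1, 0.659) = 0.659

0.659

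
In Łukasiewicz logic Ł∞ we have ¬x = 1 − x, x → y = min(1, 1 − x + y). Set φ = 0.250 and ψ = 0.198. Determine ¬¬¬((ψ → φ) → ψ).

ψ → φ = min(1, 1 − 0.198 + 0.250) = min(1, 1.052) = 1.000
(ψ → φ) → ψ = min(1, 1 − 1.000 + 0.198) = min(1, 0.198) = 0.198
¬((ψ → φ) → ψ) = 1 − 0.198 = 0.802
¬¬((ψ → φ) → ψ) = 1 − 0.802 = 0.198
¬¬¬((ψ → φ) → ψ) = 1 − 0.198 = 0.802

0.802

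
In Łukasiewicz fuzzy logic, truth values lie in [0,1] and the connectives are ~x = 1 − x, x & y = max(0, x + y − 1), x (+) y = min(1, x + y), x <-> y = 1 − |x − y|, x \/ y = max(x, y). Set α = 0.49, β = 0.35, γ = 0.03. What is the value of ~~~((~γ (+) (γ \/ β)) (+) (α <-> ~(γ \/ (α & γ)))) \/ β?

0.35

~γ = 1 − 0.03 = 0.97
γ \/ β = max(0.03, 0.35) = 0.35
~γ (+) (γ \/ β) = min(1, 0.97 + 0.35) = min(1, 1.32) = 1.00
α & γ = max(0, 0.49 + 0.03 − 1) = max(0, -0.48) = 0.00
γ \/ (α & γ) = max(0.03, 0.00) = 0.03
~(γ \/ (α & γ)) = 1 − 0.03 = 0.97
α <-> ~(γ \/ (α & γ)) = 1 − |0.49 − 0.97| = 1 − 0.48 = 0.52
(~γ (+) (γ \/ β)) (+) (α <-> ~(γ \/ (α & γ))) = min(1, 1.00 + 0.52) = min(1, 1.52) = 1.00
~((~γ (+) (γ \/ β)) (+) (α <-> ~(γ \/ (α & γ)))) = 1 − 1.00 = 0.00
~~((~γ (+) (γ \/ β)) (+) (α <-> ~(γ \/ (α & γ)))) = 1 − 0.00 = 1.00
~~~((~γ (+) (γ \/ β)) (+) (α <-> ~(γ \/ (α & γ)))) = 1 − 1.00 = 0.00
~~~((~γ (+) (γ \/ β)) (+) (α <-> ~(γ \/ (α & γ)))) \/ β = max(0.00, 0.35) = 0.35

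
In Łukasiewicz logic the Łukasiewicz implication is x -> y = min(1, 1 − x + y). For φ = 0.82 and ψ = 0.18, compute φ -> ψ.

0.36

φ -> ψ = min(1, 1 − 0.82 + 0.18) = min(1, 0.36) = 0.36
For comparison, the Gödel implication (1 if x ≤ y else y) would give 0.18.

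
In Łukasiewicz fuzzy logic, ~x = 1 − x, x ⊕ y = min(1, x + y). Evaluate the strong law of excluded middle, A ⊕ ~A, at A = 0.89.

1.00

~A = 1 − 0.89 = 0.11
A ⊕ ~A = min(1, 0.89 + 0.11) = min(1, 1.00) = 1.00
(As expected: always 1 in Ł∞ since a ⊕ (1−a) = 1.)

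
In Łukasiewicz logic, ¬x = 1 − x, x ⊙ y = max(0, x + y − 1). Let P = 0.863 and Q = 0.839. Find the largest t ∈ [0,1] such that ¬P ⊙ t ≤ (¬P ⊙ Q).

¬P = 1 − 0.863 = 0.137
So the left factor is ¬P = 0.137.
¬P ⊙ Q = max(0, 0.137 + 0.839 − 1) = max(0, -0.024) = 0.000
So the right-hand bound is ¬P ⊙ Q = 0.000.
The residuum of the Łukasiewicz t-norm gives the supremum: min(1, 1 − 0.137 + 0.000).
1 − 0.137 + 0.000 = 0.863, so t = min(1, 0.863) = 0.863.
Check: 0.137 ⊙ 0.863 = max(0, 0.000) = 0.000 ≤ 0.000.

0.863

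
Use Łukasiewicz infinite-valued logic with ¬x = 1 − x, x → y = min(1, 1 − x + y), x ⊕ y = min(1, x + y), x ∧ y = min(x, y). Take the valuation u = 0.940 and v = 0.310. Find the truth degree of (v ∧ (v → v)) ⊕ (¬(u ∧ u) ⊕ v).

v → v = min(1, 1 − 0.310 + 0.310) = min(1, 1.000) = 1.000
v ∧ (v → v) = min(0.310, 1.000) = 0.310
u ∧ u = min(0.940, 0.940) = 0.940
¬(u ∧ u) = 1 − 0.940 = 0.060
¬(u ∧ u) ⊕ v = min(1, 0.060 + 0.310) = min(1, 0.370) = 0.370
(v ∧ (v → v)) ⊕ (¬(u ∧ u) ⊕ v) = min(1, 0.310 + 0.370) = min(1, 0.680) = 0.680

0.680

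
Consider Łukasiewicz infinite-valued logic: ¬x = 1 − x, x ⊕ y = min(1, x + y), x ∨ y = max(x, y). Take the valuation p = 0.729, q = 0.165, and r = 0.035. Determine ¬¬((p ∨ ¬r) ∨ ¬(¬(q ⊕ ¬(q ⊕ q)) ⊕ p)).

¬r = 1 − 0.035 = 0.965
p ∨ ¬r = max(0.729, 0.965) = 0.965
q ⊕ q = min(1, 0.165 + 0.165) = min(1, 0.330) = 0.330
¬(q ⊕ q) = 1 − 0.330 = 0.670
q ⊕ ¬(q ⊕ q) = min(1, 0.165 + 0.670) = min(1, 0.835) = 0.835
¬(q ⊕ ¬(q ⊕ q)) = 1 − 0.835 = 0.165
¬(q ⊕ ¬(q ⊕ q)) ⊕ p = min(1, 0.165 + 0.729) = min(1, 0.894) = 0.894
¬(¬(q ⊕ ¬(q ⊕ q)) ⊕ p) = 1 − 0.894 = 0.106
(p ∨ ¬r) ∨ ¬(¬(q ⊕ ¬(q ⊕ q)) ⊕ p) = max(0.965, 0.106) = 0.965
¬((p ∨ ¬r) ∨ ¬(¬(q ⊕ ¬(q ⊕ q)) ⊕ p)) = 1 − 0.965 = 0.035
¬¬((p ∨ ¬r) ∨ ¬(¬(q ⊕ ¬(q ⊕ q)) ⊕ p)) = 1 − 0.035 = 0.965

0.965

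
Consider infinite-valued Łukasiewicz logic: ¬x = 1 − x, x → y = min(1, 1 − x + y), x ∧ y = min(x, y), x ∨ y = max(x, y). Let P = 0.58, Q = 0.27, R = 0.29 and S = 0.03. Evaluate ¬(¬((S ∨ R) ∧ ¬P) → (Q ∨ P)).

S ∨ R = max(0.03, 0.29) = 0.29
¬P = 1 − 0.58 = 0.42
(S ∨ R) ∧ ¬P = min(0.29, 0.42) = 0.29
¬((S ∨ R) ∧ ¬P) = 1 − 0.29 = 0.71
Q ∨ P = max(0.27, 0.58) = 0.58
¬((S ∨ R) ∧ ¬P) → (Q ∨ P) = min(1, 1 − 0.71 + 0.58) = min(1, 0.87) = 0.87
¬(¬((S ∨ R) ∧ ¬P) → (Q ∨ P)) = 1 − 0.87 = 0.13

0.13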